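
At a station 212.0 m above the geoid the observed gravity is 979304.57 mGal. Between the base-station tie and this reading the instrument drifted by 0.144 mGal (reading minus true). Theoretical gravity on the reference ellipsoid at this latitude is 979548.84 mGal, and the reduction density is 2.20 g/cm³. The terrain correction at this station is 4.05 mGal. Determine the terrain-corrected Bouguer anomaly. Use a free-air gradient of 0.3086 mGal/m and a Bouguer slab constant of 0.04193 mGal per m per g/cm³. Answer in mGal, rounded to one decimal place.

-194.5

Drift-corrected reading = 979304.57 − (0.144) = 979304.426 mGal
Free-air correction = 0.3086 × 212.0 = 65.42 mGal
Free-air anomaly = 979304.426 − 979548.84 + (65.42) = -178.994 mGal
Bouguer slab correction = 0.04193 × 2.20 × 212.0 = 19.56 mGal
Simple Bouguer anomaly = -178.994 − (19.56) = -198.554 mGal
Complete Bouguer anomaly = -198.554 + 4.05 = -194.504 mGal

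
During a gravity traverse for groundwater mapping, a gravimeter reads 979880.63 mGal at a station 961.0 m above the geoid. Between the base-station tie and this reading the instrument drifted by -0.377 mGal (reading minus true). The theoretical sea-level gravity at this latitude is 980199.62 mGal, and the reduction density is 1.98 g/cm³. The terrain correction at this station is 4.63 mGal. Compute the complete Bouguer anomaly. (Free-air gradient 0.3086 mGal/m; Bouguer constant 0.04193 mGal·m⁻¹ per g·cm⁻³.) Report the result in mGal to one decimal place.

Drift-corrected reading = 979880.63 − (-0.377) = 979881.007 mGal
Free-air correction = 0.3086 × 961.0 = 296.56 mGal
Free-air anomaly = 979881.007 − 980199.62 + (296.56) = -22.053 mGal
Bouguer slab correction = 0.04193 × 1.98 × 961.0 = 79.78 mGal
Simple Bouguer anomaly = -22.053 − (79.78) = -101.833 mGal
Complete Bouguer anomaly = -101.833 + 4.63 = -97.203 mGal

-97.2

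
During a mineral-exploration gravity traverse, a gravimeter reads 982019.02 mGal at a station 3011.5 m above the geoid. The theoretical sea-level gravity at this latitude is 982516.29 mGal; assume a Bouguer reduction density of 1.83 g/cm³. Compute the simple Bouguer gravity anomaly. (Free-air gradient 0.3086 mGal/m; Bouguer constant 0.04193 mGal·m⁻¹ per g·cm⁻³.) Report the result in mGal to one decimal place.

Free-air correction = 0.3086 × 3011.5 = 929.35 mGal
Free-air anomaly = 982019.02 − 982516.29 + (929.35) = 432.08 mGal
Bouguer slab correction = 0.04193 × 1.83 × 3011.5 = 231.08 mGal
Simple Bouguer anomaly = 432.08 − (231.08) = 201.00 mGal

201.0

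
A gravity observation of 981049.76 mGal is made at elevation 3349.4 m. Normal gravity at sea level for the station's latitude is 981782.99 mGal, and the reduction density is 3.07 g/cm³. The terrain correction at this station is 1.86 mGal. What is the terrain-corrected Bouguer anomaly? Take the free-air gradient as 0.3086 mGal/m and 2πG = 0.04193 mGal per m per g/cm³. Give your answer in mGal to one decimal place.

Free-air correction = 0.3086 × 3349.4 = 1033.62 mGal
Free-air anomaly = 981049.76 − 981782.99 + (1033.62) = 300.39 mGal
Bouguer slab correction = 0.04193 × 3.07 × 3349.4 = 431.15 mGal
Simple Bouguer anomaly = 300.39 − (431.15) = -130.76 mGal
Complete Bouguer anomaly = -130.76 + 1.86 = -128.90 mGal

-128.9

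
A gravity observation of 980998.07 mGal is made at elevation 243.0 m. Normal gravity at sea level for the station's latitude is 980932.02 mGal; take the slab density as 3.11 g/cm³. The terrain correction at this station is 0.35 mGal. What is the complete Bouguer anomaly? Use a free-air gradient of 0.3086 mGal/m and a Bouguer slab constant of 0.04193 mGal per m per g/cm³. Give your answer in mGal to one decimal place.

109.7

Free-air correction = 0.3086 × 243.0 = 74.99 mGal
Free-air anomaly = 980998.07 − 980932.02 + (74.99) = 141.04 mGal
Bouguer slab correction = 0.04193 × 3.11 × 243.0 = 31.69 mGal
Simple Bouguer anomaly = 141.04 − (31.69) = 109.35 mGal
Complete Bouguer anomaly = 109.35 + 0.35 = 109.70 mGal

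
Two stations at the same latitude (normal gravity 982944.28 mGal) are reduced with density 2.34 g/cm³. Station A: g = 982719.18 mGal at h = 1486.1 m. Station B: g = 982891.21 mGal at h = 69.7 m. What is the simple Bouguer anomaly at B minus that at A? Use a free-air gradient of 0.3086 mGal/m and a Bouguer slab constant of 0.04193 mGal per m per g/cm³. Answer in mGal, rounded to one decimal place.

Δg_SB(A) = 982719.18 − 982944.28 + 0.3086×1486.1 − 0.04193×2.34×1486.1 = 87.70 mGal
Δg_SB(B) = 982891.21 − 982944.28 + 0.3086×69.7 − 0.04193×2.34×69.7 = -38.40 mGal
Difference = -38.40 − (87.70) = -126.10 mGal

-126.1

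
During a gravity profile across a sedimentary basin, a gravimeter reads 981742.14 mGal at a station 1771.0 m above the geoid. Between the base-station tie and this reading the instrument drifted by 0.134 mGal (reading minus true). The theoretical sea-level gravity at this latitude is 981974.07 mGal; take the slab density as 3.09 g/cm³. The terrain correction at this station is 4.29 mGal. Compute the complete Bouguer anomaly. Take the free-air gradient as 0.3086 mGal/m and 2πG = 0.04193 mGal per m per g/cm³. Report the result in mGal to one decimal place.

Drift-corrected reading = 981742.14 − (0.134) = 981742.006 mGal
Free-air correction = 0.3086 × 1771.0 = 546.53 mGal
Free-air anomaly = 981742.006 − 981974.07 + (546.53) = 314.466 mGal
Bouguer slab correction = 0.04193 × 3.09 × 1771.0 = 229.46 mGal
Simple Bouguer anomaly = 314.466 − (229.46) = 85.006 mGal
Complete Bouguer anomaly = 85.006 + 4.29 = 89.296 mGal

89.3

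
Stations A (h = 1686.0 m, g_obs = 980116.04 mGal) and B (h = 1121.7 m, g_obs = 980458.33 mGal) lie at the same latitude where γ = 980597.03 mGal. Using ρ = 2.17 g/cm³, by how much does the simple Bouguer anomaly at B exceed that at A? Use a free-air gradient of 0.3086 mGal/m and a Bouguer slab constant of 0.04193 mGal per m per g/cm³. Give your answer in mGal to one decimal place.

Δg_SB(A) = 980116.04 − 980597.03 + 0.3086×1686.0 − 0.04193×2.17×1686.0 = -114.10 mGal
Δg_SB(B) = 980458.33 − 980597.03 + 0.3086×1121.7 − 0.04193×2.17×1121.7 = 105.40 mGal
Difference = 105.40 − (-114.10) = 219.50 mGal

219.5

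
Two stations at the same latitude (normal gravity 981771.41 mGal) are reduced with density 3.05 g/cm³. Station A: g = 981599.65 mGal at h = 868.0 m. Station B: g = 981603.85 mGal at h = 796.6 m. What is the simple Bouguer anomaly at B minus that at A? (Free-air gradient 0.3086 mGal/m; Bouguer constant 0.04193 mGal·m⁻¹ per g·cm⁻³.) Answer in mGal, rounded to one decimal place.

-8.7

Δg_SB(A) = 981599.65 − 981771.41 + 0.3086×868.0 − 0.04193×3.05×868.0 = -14.90 mGal
Δg_SB(B) = 981603.85 − 981771.41 + 0.3086×796.6 − 0.04193×3.05×796.6 = -23.60 mGal
Difference = -23.60 − (-14.90) = -8.70 mGal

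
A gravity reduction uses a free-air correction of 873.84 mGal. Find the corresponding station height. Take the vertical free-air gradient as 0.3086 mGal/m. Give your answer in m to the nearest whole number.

h = 873.84 / 0.3086 = 2831.63 m

2832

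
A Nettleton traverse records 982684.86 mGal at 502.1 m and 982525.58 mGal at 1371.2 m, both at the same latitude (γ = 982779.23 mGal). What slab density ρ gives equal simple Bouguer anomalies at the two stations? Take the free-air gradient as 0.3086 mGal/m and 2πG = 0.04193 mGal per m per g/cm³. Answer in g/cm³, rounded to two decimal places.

Δg_obs = 982525.58 − 982684.86 = -159.28 mGal over Δh = 1371.2 − 502.1 = 869.1 m
Equal Bouguer anomalies ⇒ Δg_obs + (0.3086 − 0.04193ρ)·Δh = 0
0.3086 − 0.04193ρ = −Δg_obs/Δh = 0.18327
ρ = (0.3086 − 0.18327) / 0.04193 = 2.99 g/cm³

2.99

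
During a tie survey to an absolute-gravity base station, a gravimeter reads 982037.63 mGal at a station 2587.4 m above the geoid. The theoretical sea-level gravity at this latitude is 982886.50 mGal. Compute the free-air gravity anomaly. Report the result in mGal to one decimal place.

-50.4

Free-air correction = 0.3086 × 2587.4 = 798.47 mGal
Free-air anomaly = 982037.63 − 982886.50 + (798.47) = -50.40 mGal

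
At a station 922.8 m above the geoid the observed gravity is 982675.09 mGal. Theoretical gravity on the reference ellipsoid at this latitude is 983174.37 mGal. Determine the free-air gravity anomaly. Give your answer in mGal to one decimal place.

-214.5

Free-air correction = 0.3086 × 922.8 = 284.78 mGal
Free-air anomaly = 982675.09 − 983174.37 + (284.78) = -214.50 mGal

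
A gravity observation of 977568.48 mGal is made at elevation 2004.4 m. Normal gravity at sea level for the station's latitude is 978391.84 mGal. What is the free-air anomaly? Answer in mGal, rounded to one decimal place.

Free-air correction = 0.3086 × 2004.4 = 618.56 mGal
Free-air anomaly = 977568.48 − 978391.84 + (618.56) = -204.80 mGal

-204.8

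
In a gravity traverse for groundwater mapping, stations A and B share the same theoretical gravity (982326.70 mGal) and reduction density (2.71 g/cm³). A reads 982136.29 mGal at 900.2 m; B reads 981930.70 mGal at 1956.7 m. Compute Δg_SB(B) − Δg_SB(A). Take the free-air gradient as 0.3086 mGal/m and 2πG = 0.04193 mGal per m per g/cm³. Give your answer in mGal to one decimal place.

0.4

Δg_SB(A) = 982136.29 − 982326.70 + 0.3086×900.2 − 0.04193×2.71×900.2 = -14.90 mGal
Δg_SB(B) = 981930.70 − 982326.70 + 0.3086×1956.7 − 0.04193×2.71×1956.7 = -14.50 mGal
Difference = -14.50 − (-14.90) = 0.40 mGal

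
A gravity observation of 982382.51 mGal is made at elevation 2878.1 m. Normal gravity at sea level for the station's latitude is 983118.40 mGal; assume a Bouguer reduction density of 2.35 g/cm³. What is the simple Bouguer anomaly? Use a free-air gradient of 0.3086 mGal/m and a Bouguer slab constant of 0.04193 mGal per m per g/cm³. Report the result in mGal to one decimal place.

Free-air correction = 0.3086 × 2878.1 = 888.18 mGal
Free-air anomaly = 982382.51 − 983118.40 + (888.18) = 152.29 mGal
Bouguer slab correction = 0.04193 × 2.35 × 2878.1 = 283.60 mGal
Simple Bouguer anomaly = 152.29 − (283.60) = -131.31 mGal

-131.3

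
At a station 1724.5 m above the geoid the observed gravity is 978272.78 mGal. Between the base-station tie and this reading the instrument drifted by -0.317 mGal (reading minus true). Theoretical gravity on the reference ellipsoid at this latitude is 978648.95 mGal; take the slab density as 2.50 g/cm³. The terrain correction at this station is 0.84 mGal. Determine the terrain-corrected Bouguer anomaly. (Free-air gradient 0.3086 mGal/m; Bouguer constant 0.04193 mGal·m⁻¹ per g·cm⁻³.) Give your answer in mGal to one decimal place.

-23.6

Drift-corrected reading = 978272.78 − (-0.317) = 978273.097 mGal
Free-air correction = 0.3086 × 1724.5 = 532.18 mGal
Free-air anomaly = 978273.097 − 978648.95 + (532.18) = 156.327 mGal
Bouguer slab correction = 0.04193 × 2.50 × 1724.5 = 180.77 mGal
Simple Bouguer anomaly = 156.327 − (180.77) = -24.443 mGal
Complete Bouguer anomaly = -24.443 + 0.84 = -23.603 mGal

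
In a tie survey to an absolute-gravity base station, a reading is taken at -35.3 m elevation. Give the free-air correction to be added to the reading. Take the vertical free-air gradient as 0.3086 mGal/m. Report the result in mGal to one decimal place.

-10.9

Free-air correction = 0.3086 × -35.3 = -10.9 mGal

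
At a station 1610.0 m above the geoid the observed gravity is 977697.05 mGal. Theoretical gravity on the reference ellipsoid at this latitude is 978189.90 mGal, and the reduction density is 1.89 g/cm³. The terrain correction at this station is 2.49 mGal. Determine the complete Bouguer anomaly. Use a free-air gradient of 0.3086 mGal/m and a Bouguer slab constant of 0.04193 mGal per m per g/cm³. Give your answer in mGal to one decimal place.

Free-air correction = 0.3086 × 1610.0 = 496.85 mGal
Free-air anomaly = 977697.05 − 978189.90 + (496.85) = 4.00 mGal
Bouguer slab correction = 0.04193 × 1.89 × 1610.0 = 127.59 mGal
Simple Bouguer anomaly = 4.00 − (127.59) = -123.59 mGal
Complete Bouguer anomaly = -123.59 + 2.49 = -121.10 mGal

-121.1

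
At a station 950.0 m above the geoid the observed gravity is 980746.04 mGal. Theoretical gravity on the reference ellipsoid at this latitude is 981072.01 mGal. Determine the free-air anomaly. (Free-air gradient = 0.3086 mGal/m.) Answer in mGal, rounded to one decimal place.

-32.8

Free-air correction = 0.3086 × 950.0 = 293.17 mGal
Free-air anomaly = 980746.04 − 981072.01 + (293.17) = -32.80 mGal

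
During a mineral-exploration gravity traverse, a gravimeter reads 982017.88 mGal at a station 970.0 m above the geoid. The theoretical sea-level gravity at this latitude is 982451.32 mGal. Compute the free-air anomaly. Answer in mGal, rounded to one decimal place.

-134.1

Free-air correction = 0.3086 × 970.0 = 299.34 mGal
Free-air anomaly = 982017.88 − 982451.32 + (299.34) = -134.10 mGal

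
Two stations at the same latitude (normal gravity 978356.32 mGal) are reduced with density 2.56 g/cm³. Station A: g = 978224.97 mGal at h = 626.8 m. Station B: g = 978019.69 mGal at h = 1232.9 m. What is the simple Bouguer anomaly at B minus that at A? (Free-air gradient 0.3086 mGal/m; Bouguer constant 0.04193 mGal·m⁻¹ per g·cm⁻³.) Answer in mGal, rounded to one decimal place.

-83.3

Δg_SB(A) = 978224.97 − 978356.32 + 0.3086×626.8 − 0.04193×2.56×626.8 = -5.20 mGal
Δg_SB(B) = 978019.69 − 978356.32 + 0.3086×1232.9 − 0.04193×2.56×1232.9 = -88.50 mGal
Difference = -88.50 − (-5.20) = -83.30 mGal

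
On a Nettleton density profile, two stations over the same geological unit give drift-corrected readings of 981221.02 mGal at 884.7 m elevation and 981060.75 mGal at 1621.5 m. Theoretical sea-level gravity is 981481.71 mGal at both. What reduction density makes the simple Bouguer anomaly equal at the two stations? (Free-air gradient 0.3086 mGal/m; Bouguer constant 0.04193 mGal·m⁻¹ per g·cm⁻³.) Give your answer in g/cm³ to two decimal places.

Δg_obs = 981060.75 − 981221.02 = -160.27 mGal over Δh = 1621.5 − 884.7 = 736.8 m
Equal Bouguer anomalies ⇒ Δg_obs + (0.3086 − 0.04193ρ)·Δh = 0
0.3086 − 0.04193ρ = −Δg_obs/Δh = 0.21752
ρ = (0.3086 − 0.21752) / 0.04193 = 2.17 g/cm³

2.17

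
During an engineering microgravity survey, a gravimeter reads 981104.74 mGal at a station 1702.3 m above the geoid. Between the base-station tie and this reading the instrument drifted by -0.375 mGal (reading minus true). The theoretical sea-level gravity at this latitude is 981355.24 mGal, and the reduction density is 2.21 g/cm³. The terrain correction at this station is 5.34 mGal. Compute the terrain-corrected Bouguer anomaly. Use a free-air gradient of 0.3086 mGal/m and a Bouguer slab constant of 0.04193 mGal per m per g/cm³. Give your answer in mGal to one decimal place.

122.8

Drift-corrected reading = 981104.74 − (-0.375) = 981105.115 mGal
Free-air correction = 0.3086 × 1702.3 = 525.33 mGal
Free-air anomaly = 981105.115 − 981355.24 + (525.33) = 275.205 mGal
Bouguer slab correction = 0.04193 × 2.21 × 1702.3 = 157.74 mGal
Simple Bouguer anomaly = 275.205 − (157.74) = 117.465 mGal
Complete Bouguer anomaly = 117.465 + 5.34 = 122.805 mGal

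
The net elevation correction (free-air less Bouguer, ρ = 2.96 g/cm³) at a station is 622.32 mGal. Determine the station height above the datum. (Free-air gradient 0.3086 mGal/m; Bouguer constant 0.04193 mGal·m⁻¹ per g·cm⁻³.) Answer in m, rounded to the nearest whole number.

3373

Combined gradient = 0.3086 − 0.04193 × 2.96 = 0.1844872 mGal/m
h = 622.32 / 0.1844872 = 3373.24 m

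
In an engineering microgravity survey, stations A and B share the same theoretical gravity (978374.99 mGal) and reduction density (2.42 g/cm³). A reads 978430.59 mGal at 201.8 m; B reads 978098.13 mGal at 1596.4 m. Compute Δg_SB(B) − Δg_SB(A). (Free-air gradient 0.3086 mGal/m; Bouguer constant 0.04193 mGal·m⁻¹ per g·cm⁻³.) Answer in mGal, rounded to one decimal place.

-43.6

Δg_SB(A) = 978430.59 − 978374.99 + 0.3086×201.8 − 0.04193×2.42×201.8 = 97.40 mGal
Δg_SB(B) = 978098.13 − 978374.99 + 0.3086×1596.4 − 0.04193×2.42×1596.4 = 53.80 mGal
Difference = 53.80 − (97.40) = -43.60 mGal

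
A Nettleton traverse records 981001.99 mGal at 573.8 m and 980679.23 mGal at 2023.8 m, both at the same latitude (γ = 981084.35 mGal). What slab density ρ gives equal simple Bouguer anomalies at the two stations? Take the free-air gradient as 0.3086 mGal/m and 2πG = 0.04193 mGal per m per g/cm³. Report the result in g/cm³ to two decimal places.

2.05

Δg_obs = 980679.23 − 981001.99 = -322.76 mGal over Δh = 2023.8 − 573.8 = 1450.0 m
Equal Bouguer anomalies ⇒ Δg_obs + (0.3086 − 0.04193ρ)·Δh = 0
0.3086 − 0.04193ρ = −Δg_obs/Δh = 0.22259
ρ = (0.3086 − 0.22259) / 0.04193 = 2.05 g/cm³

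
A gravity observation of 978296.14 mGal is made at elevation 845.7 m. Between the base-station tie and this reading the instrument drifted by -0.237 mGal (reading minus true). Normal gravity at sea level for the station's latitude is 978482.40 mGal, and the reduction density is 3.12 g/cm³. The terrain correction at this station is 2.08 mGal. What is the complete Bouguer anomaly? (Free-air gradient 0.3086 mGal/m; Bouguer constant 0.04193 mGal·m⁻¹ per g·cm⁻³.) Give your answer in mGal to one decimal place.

Drift-corrected reading = 978296.14 − (-0.237) = 978296.377 mGal
Free-air correction = 0.3086 × 845.7 = 260.98 mGal
Free-air anomaly = 978296.377 − 978482.40 + (260.98) = 74.957 mGal
Bouguer slab correction = 0.04193 × 3.12 × 845.7 = 110.64 mGal
Simple Bouguer anomaly = 74.957 − (110.64) = -35.683 mGal
Complete Bouguer anomaly = -35.683 + 2.08 = -33.603 mGal

-33.6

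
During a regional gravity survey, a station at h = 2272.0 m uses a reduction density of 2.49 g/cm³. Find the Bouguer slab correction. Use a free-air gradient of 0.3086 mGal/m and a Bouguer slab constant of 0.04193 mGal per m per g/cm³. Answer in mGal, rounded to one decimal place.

237.2

Bouguer slab correction = 0.04193 × 2.49 × 2272.0 = 237.2 mGal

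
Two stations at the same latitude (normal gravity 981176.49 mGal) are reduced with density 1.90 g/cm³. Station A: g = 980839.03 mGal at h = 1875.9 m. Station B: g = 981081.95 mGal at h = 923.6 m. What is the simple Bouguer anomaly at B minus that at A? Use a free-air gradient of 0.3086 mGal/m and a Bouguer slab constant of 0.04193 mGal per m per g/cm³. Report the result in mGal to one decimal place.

24.9

Δg_SB(A) = 980839.03 − 981176.49 + 0.3086×1875.9 − 0.04193×1.90×1875.9 = 92.00 mGal
Δg_SB(B) = 981081.95 − 981176.49 + 0.3086×923.6 − 0.04193×1.90×923.6 = 116.90 mGal
Difference = 116.90 − (92.00) = 24.90 mGal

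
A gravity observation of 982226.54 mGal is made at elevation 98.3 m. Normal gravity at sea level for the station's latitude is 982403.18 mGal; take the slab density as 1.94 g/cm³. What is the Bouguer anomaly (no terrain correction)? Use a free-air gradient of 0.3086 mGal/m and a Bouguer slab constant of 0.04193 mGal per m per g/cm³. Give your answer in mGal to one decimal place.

-154.3

Free-air correction = 0.3086 × 98.3 = 30.34 mGal
Free-air anomaly = 982226.54 − 982403.18 + (30.34) = -146.30 mGal
Bouguer slab correction = 0.04193 × 1.94 × 98.3 = 8.00 mGal
Simple Bouguer anomaly = -146.30 − (8.00) = -154.30 mGal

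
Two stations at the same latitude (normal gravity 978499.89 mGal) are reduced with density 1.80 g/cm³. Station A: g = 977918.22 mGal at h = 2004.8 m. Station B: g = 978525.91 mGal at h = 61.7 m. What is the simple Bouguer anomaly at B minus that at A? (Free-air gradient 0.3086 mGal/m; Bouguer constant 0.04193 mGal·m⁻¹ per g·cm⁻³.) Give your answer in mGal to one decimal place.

Δg_SB(A) = 977918.22 − 978499.89 + 0.3086×2004.8 − 0.04193×1.80×2004.8 = -114.30 mGal
Δg_SB(B) = 978525.91 − 978499.89 + 0.3086×61.7 − 0.04193×1.80×61.7 = 40.40 mGal
Difference = 40.40 − (-114.30) = 154.70 mGal

154.7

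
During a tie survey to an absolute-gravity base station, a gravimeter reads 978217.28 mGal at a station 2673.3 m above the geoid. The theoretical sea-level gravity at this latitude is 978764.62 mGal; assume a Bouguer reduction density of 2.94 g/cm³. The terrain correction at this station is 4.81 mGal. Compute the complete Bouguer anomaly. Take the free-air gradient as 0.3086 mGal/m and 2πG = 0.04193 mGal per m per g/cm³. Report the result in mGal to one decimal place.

-47.1

Free-air correction = 0.3086 × 2673.3 = 824.98 mGal
Free-air anomaly = 978217.28 − 978764.62 + (824.98) = 277.64 mGal
Bouguer slab correction = 0.04193 × 2.94 × 2673.3 = 329.55 mGal
Simple Bouguer anomaly = 277.64 − (329.55) = -51.91 mGal
Complete Bouguer anomaly = -51.91 + 4.81 = -47.10 mGal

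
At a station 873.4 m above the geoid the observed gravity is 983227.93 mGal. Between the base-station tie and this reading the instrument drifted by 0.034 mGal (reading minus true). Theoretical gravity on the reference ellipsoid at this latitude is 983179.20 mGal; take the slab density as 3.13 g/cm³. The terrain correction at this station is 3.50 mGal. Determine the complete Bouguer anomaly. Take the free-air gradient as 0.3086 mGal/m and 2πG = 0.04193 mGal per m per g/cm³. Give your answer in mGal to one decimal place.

207.1

Drift-corrected reading = 983227.93 − (0.034) = 983227.896 mGal
Free-air correction = 0.3086 × 873.4 = 269.53 mGal
Free-air anomaly = 983227.896 − 983179.20 + (269.53) = 318.226 mGal
Bouguer slab correction = 0.04193 × 3.13 × 873.4 = 114.63 mGal
Simple Bouguer anomaly = 318.226 − (114.63) = 203.596 mGal
Complete Bouguer anomaly = 203.596 + 3.50 = 207.096 mGal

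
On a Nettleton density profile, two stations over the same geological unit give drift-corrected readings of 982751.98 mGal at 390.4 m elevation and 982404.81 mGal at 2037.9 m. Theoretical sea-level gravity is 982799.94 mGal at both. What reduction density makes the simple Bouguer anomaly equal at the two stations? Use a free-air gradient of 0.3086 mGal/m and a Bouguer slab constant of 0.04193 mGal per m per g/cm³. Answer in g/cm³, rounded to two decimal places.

Δg_obs = 982404.81 − 982751.98 = -347.17 mGal over Δh = 2037.9 − 390.4 = 1647.5 m
Equal Bouguer anomalies ⇒ Δg_obs + (0.3086 − 0.04193ρ)·Δh = 0
0.3086 − 0.04193ρ = −Δg_obs/Δh = 0.21073
ρ = (0.3086 − 0.21073) / 0.04193 = 2.33 g/cm³

2.33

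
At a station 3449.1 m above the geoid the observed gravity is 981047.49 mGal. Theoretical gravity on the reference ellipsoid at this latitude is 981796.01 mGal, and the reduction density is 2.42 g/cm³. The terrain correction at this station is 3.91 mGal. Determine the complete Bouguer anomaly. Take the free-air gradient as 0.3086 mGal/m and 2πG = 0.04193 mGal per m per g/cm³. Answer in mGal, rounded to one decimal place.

-30.2

Free-air correction = 0.3086 × 3449.1 = 1064.39 mGal
Free-air anomaly = 981047.49 − 981796.01 + (1064.39) = 315.87 mGal
Bouguer slab correction = 0.04193 × 2.42 × 3449.1 = 349.98 mGal
Simple Bouguer anomaly = 315.87 − (349.98) = -34.11 mGal
Complete Bouguer anomaly = -34.11 + 3.91 = -30.20 mGal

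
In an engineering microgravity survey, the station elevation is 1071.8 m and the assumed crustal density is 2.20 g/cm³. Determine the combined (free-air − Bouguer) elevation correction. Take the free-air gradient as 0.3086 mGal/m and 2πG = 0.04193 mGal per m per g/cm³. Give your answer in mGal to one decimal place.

231.9

Combined gradient = 0.3086 − 0.04193 × 2.20 = 0.2163540 mGal/m
Combined elevation correction = 0.2163540 × 1071.8 = 231.9 mGal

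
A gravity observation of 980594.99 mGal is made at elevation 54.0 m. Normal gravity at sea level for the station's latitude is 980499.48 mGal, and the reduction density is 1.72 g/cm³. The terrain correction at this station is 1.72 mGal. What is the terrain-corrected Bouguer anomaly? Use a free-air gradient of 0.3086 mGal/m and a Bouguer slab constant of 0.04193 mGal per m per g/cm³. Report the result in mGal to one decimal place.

Free-air correction = 0.3086 × 54.0 = 16.66 mGal
Free-air anomaly = 980594.99 − 980499.48 + (16.66) = 112.17 mGal
Bouguer slab correction = 0.04193 × 1.72 × 54.0 = 3.89 mGal
Simple Bouguer anomaly = 112.17 − (3.89) = 108.28 mGal
Complete Bouguer anomaly = 108.28 + 1.72 = 110.00 mGal

110.0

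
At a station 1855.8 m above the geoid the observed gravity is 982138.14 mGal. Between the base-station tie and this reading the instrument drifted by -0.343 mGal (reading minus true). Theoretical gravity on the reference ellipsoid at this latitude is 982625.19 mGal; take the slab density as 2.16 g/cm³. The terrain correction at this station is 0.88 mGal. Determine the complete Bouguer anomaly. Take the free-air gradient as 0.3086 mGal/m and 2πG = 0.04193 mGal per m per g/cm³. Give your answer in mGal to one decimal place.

Drift-corrected reading = 982138.14 − (-0.343) = 982138.483 mGal
Free-air correction = 0.3086 × 1855.8 = 572.70 mGal
Free-air anomaly = 982138.483 − 982625.19 + (572.70) = 85.993 mGal
Bouguer slab correction = 0.04193 × 2.16 × 1855.8 = 168.08 mGal
Simple Bouguer anomaly = 85.993 − (168.08) = -82.087 mGal
Complete Bouguer anomaly = -82.087 + 0.88 = -81.207 mGal

-81.2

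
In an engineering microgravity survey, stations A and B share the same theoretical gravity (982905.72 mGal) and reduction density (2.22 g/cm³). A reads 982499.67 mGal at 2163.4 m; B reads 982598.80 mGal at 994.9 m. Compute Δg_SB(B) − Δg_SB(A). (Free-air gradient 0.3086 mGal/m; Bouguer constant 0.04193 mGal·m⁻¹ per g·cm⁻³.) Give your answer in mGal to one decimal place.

Δg_SB(A) = 982499.67 − 982905.72 + 0.3086×2163.4 − 0.04193×2.22×2163.4 = 60.20 mGal
Δg_SB(B) = 982598.80 − 982905.72 + 0.3086×994.9 − 0.04193×2.22×994.9 = -92.50 mGal
Difference = -92.50 − (60.20) = -152.70 mGal

-152.7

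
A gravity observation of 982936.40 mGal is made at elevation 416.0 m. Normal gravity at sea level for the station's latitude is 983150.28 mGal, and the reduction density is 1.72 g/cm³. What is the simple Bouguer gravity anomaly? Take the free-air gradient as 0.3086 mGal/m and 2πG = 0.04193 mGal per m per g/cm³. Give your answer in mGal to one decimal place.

Free-air correction = 0.3086 × 416.0 = 128.38 mGal
Free-air anomaly = 982936.40 − 983150.28 + (128.38) = -85.50 mGal
Bouguer slab correction = 0.04193 × 1.72 × 416.0 = 30.00 mGal
Simple Bouguer anomaly = -85.50 − (30.00) = -115.50 mGal

-115.5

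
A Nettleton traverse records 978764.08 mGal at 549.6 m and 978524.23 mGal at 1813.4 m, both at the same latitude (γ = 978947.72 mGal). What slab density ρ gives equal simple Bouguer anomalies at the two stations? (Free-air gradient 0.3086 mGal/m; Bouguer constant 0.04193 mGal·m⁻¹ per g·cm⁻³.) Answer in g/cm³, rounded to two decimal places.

2.83

Δg_obs = 978524.23 − 978764.08 = -239.85 mGal over Δh = 1813.4 − 549.6 = 1263.8 m
Equal Bouguer anomalies ⇒ Δg_obs + (0.3086 − 0.04193ρ)·Δh = 0
0.3086 − 0.04193ρ = −Δg_obs/Δh = 0.18978
ρ = (0.3086 − 0.18978) / 0.04193 = 2.83 g/cm³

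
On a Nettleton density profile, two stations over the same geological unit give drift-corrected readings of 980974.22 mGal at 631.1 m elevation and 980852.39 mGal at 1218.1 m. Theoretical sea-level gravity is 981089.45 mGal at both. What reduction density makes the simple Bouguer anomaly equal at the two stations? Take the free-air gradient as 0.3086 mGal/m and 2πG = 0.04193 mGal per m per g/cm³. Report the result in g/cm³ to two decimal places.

2.41

Δg_obs = 980852.39 − 980974.22 = -121.83 mGal over Δh = 1218.1 − 631.1 = 587.0 m
Equal Bouguer anomalies ⇒ Δg_obs + (0.3086 − 0.04193ρ)·Δh = 0
0.3086 − 0.04193ρ = −Δg_obs/Δh = 0.20755
ρ = (0.3086 − 0.20755) / 0.04193 = 2.41 g/cm³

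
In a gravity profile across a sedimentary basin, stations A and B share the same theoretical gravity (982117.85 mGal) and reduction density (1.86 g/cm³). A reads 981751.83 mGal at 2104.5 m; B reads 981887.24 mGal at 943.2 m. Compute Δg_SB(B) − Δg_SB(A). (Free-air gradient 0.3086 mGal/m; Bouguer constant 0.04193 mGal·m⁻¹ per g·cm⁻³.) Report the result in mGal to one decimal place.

-132.4

Δg_SB(A) = 981751.83 − 982117.85 + 0.3086×2104.5 − 0.04193×1.86×2104.5 = 119.30 mGal
Δg_SB(B) = 981887.24 − 982117.85 + 0.3086×943.2 − 0.04193×1.86×943.2 = -13.10 mGal
Difference = -13.10 − (119.30) = -132.40 mGal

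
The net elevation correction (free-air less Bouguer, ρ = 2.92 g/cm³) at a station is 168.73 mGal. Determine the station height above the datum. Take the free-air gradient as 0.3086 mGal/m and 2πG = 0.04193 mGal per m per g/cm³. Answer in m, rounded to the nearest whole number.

906

Combined gradient = 0.3086 − 0.04193 × 2.92 = 0.1861644 mGal/m
h = 168.73 / 0.1861644 = 906.35 m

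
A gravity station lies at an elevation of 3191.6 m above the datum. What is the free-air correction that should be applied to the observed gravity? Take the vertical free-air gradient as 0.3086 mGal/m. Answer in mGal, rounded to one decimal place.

Free-air correction = 0.3086 × 3191.6 = 984.9 mGal

984.9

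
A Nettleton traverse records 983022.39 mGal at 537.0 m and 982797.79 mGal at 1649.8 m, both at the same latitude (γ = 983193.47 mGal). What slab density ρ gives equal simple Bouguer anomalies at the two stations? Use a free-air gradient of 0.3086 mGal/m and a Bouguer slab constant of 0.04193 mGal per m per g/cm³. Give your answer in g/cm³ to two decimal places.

Δg_obs = 982797.79 − 983022.39 = -224.60 mGal over Δh = 1649.8 − 537.0 = 1112.8 m
Equal Bouguer anomalies ⇒ Δg_obs + (0.3086 − 0.04193ρ)·Δh = 0
0.3086 − 0.04193ρ = −Δg_obs/Δh = 0.20183
ρ = (0.3086 − 0.20183) / 0.04193 = 2.55 g/cm³

2.55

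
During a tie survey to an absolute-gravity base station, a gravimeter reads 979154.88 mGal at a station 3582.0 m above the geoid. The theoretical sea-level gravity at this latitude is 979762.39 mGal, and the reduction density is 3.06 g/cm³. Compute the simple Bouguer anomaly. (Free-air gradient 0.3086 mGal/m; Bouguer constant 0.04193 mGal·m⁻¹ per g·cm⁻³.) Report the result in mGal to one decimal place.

Free-air correction = 0.3086 × 3582.0 = 1105.41 mGal
Free-air anomaly = 979154.88 − 979762.39 + (1105.41) = 497.90 mGal
Bouguer slab correction = 0.04193 × 3.06 × 3582.0 = 459.59 mGal
Simple Bouguer anomaly = 497.90 − (459.59) = 38.31 mGal

38.3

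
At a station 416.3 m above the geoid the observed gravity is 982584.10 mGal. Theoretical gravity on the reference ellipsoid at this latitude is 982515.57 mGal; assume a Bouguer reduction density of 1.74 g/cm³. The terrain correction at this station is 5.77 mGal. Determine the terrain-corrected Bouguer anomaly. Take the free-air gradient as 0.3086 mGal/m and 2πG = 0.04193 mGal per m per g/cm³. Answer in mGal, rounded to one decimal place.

172.4

Free-air correction = 0.3086 × 416.3 = 128.47 mGal
Free-air anomaly = 982584.10 − 982515.57 + (128.47) = 197.00 mGal
Bouguer slab correction = 0.04193 × 1.74 × 416.3 = 30.37 mGal
Simple Bouguer anomaly = 197.00 − (30.37) = 166.63 mGal
Complete Bouguer anomaly = 166.63 + 5.77 = 172.40 mGal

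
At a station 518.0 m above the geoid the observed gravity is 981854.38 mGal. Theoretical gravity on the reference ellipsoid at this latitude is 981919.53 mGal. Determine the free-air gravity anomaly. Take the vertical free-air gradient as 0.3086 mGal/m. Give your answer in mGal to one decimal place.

94.7

Free-air correction = 0.3086 × 518.0 = 159.85 mGal
Free-air anomaly = 981854.38 − 981919.53 + (159.85) = 94.70 mGal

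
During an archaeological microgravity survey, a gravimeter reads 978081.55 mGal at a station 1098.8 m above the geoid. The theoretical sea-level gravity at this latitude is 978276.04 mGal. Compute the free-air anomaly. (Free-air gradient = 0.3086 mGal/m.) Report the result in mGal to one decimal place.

144.6

Free-air correction = 0.3086 × 1098.8 = 339.09 mGal
Free-air anomaly = 978081.55 − 978276.04 + (339.09) = 144.60 mGal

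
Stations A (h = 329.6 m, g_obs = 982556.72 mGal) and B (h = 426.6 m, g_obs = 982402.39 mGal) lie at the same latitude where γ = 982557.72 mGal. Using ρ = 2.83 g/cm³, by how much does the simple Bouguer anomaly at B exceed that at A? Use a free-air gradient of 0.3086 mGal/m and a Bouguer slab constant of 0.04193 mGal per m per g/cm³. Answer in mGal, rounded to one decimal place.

-135.9

Δg_SB(A) = 982556.72 − 982557.72 + 0.3086×329.6 − 0.04193×2.83×329.6 = 61.60 mGal
Δg_SB(B) = 982402.39 − 982557.72 + 0.3086×426.6 − 0.04193×2.83×426.6 = -74.30 mGal
Difference = -74.30 − (61.60) = -135.90 mGal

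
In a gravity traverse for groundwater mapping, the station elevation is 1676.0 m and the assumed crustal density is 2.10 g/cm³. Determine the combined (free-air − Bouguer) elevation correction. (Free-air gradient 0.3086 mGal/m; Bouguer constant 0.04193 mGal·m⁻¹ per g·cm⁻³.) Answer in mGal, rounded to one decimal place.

Combined gradient = 0.3086 − 0.04193 × 2.10 = 0.2205470 mGal/m
Combined elevation correction = 0.2205470 × 1676.0 = 369.6 mGal

369.6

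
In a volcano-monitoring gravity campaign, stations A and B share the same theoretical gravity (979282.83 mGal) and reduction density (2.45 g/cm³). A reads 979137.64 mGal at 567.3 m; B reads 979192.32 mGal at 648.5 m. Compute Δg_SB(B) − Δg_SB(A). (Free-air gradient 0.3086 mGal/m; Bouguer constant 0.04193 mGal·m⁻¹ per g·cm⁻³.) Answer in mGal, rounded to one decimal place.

71.4

Δg_SB(A) = 979137.64 − 979282.83 + 0.3086×567.3 − 0.04193×2.45×567.3 = -28.40 mGal
Δg_SB(B) = 979192.32 − 979282.83 + 0.3086×648.5 − 0.04193×2.45×648.5 = 43.00 mGal
Difference = 43.00 − (-28.40) = 71.40 mGal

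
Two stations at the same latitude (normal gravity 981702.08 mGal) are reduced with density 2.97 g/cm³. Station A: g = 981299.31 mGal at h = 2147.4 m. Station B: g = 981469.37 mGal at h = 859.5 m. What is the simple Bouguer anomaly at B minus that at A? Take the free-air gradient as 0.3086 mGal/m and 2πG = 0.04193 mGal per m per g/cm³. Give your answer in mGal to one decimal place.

-67.0

Δg_SB(A) = 981299.31 − 981702.08 + 0.3086×2147.4 − 0.04193×2.97×2147.4 = -7.50 mGal
Δg_SB(B) = 981469.37 − 981702.08 + 0.3086×859.5 − 0.04193×2.97×859.5 = -74.50 mGal
Difference = -74.50 − (-7.50) = -67.00 mGal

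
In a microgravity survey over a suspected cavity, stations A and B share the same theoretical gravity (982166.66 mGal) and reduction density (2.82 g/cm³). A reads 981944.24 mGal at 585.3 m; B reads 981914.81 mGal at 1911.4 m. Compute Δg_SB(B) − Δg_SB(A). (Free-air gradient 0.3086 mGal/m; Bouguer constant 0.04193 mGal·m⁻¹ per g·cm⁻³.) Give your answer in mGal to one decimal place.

223.0

Δg_SB(A) = 981944.24 − 982166.66 + 0.3086×585.3 − 0.04193×2.82×585.3 = -111.00 mGal
Δg_SB(B) = 981914.81 − 982166.66 + 0.3086×1911.4 − 0.04193×2.82×1911.4 = 112.00 mGal
Difference = 112.00 − (-111.00) = 223.00 mGal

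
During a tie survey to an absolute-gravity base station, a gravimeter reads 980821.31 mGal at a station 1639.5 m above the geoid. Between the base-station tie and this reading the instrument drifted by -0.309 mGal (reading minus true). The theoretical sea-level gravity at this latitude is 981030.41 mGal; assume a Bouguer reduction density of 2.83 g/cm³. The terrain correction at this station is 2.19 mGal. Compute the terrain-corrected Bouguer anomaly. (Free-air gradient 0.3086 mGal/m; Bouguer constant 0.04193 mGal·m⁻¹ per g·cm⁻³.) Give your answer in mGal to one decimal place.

Drift-corrected reading = 980821.31 − (-0.309) = 980821.619 mGal
Free-air correction = 0.3086 × 1639.5 = 505.95 mGal
Free-air anomaly = 980821.619 − 981030.41 + (505.95) = 297.159 mGal
Bouguer slab correction = 0.04193 × 2.83 × 1639.5 = 194.55 mGal
Simple Bouguer anomaly = 297.159 − (194.55) = 102.609 mGal
Complete Bouguer anomaly = 102.609 + 2.19 = 104.799 mGal

104.8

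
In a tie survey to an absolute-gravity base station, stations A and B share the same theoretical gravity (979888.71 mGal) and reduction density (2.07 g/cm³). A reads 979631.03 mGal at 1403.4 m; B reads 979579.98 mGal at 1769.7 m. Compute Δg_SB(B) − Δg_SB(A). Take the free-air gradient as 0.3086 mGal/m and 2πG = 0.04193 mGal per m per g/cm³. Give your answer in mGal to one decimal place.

Δg_SB(A) = 979631.03 − 979888.71 + 0.3086×1403.4 − 0.04193×2.07×1403.4 = 53.60 mGal
Δg_SB(B) = 979579.98 − 979888.71 + 0.3086×1769.7 − 0.04193×2.07×1769.7 = 83.80 mGal
Difference = 83.80 − (53.60) = 30.20 mGal

30.2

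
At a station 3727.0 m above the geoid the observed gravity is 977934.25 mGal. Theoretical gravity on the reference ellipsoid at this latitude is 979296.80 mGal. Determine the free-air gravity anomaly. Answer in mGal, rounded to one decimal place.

-212.4

Free-air correction = 0.3086 × 3727.0 = 1150.15 mGal
Free-air anomaly = 977934.25 − 979296.80 + (1150.15) = -212.40 mGal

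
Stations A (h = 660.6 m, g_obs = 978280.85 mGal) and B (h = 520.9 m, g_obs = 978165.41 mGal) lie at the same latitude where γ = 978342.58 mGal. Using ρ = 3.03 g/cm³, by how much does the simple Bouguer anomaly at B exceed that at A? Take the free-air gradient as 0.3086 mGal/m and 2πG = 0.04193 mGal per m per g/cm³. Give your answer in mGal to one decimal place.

-140.8

Δg_SB(A) = 978280.85 − 978342.58 + 0.3086×660.6 − 0.04193×3.03×660.6 = 58.20 mGal
Δg_SB(B) = 978165.41 − 978342.58 + 0.3086×520.9 − 0.04193×3.03×520.9 = -82.60 mGal
Difference = -82.60 − (58.20) = -140.80 mGal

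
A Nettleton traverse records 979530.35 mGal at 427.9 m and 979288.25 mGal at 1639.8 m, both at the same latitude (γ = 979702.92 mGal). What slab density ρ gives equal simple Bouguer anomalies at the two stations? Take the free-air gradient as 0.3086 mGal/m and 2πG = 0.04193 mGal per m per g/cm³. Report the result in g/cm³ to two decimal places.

2.60

Δg_obs = 979288.25 − 979530.35 = -242.10 mGal over Δh = 1639.8 − 427.9 = 1211.9 m
Equal Bouguer anomalies ⇒ Δg_obs + (0.3086 − 0.04193ρ)·Δh = 0
0.3086 − 0.04193ρ = −Δg_obs/Δh = 0.19977
ρ = (0.3086 − 0.19977) / 0.04193 = 2.60 g/cm³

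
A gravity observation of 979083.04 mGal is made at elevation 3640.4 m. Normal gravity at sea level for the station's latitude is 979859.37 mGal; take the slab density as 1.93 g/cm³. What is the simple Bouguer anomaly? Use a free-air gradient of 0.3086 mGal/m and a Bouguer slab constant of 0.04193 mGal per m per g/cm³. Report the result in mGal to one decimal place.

52.5

Free-air correction = 0.3086 × 3640.4 = 1123.43 mGal
Free-air anomaly = 979083.04 − 979859.37 + (1123.43) = 347.10 mGal
Bouguer slab correction = 0.04193 × 1.93 × 3640.4 = 294.60 mGal
Simple Bouguer anomaly = 347.10 − (294.60) = 52.50 mGal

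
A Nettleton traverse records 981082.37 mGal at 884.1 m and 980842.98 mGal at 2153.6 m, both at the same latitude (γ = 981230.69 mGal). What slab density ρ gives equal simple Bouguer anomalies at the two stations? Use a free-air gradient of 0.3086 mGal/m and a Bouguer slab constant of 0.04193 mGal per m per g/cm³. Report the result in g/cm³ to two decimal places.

2.86

Δg_obs = 980842.98 − 981082.37 = -239.39 mGal over Δh = 2153.6 − 884.1 = 1269.5 m
Equal Bouguer anomalies ⇒ Δg_obs + (0.3086 − 0.04193ρ)·Δh = 0
0.3086 − 0.04193ρ = −Δg_obs/Δh = 0.18857
ρ = (0.3086 − 0.18857) / 0.04193 = 2.86 g/cm³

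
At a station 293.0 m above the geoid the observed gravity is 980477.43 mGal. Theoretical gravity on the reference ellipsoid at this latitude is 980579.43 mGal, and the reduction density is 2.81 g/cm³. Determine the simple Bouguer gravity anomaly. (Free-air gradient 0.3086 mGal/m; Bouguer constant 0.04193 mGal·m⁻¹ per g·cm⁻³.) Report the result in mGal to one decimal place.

Free-air correction = 0.3086 × 293.0 = 90.42 mGal
Free-air anomaly = 980477.43 − 980579.43 + (90.42) = -11.58 mGal
Bouguer slab correction = 0.04193 × 2.81 × 293.0 = 34.52 mGal
Simple Bouguer anomaly = -11.58 − (34.52) = -46.10 mGal

-46.1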